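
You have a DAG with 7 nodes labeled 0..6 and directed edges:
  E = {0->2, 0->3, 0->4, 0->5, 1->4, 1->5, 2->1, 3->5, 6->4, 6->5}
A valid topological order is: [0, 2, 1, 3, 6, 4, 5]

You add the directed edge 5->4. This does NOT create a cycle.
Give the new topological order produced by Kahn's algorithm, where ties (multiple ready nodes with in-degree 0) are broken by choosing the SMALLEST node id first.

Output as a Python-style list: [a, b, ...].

Answer: [0, 2, 1, 3, 6, 5, 4]

Derivation:
Old toposort: [0, 2, 1, 3, 6, 4, 5]
Added edge: 5->4
Position of 5 (6) > position of 4 (5). Must reorder: 5 must now come before 4.
Run Kahn's algorithm (break ties by smallest node id):
  initial in-degrees: [0, 1, 1, 1, 4, 4, 0]
  ready (indeg=0): [0, 6]
  pop 0: indeg[2]->0; indeg[3]->0; indeg[4]->3; indeg[5]->3 | ready=[2, 3, 6] | order so far=[0]
  pop 2: indeg[1]->0 | ready=[1, 3, 6] | order so far=[0, 2]
  pop 1: indeg[4]->2; indeg[5]->2 | ready=[3, 6] | order so far=[0, 2, 1]
  pop 3: indeg[5]->1 | ready=[6] | order so far=[0, 2, 1, 3]
  pop 6: indeg[4]->1; indeg[5]->0 | ready=[5] | order so far=[0, 2, 1, 3, 6]
  pop 5: indeg[4]->0 | ready=[4] | order so far=[0, 2, 1, 3, 6, 5]
  pop 4: no out-edges | ready=[] | order so far=[0, 2, 1, 3, 6, 5, 4]
  Result: [0, 2, 1, 3, 6, 5, 4]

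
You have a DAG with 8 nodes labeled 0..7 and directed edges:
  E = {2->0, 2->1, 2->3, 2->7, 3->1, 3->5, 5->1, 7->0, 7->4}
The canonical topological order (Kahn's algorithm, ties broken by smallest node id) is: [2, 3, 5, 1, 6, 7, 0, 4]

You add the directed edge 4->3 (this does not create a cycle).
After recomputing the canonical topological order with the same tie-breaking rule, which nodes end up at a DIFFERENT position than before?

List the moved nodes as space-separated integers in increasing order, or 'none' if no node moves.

Old toposort: [2, 3, 5, 1, 6, 7, 0, 4]
Added edge 4->3
Recompute Kahn (smallest-id tiebreak):
  initial in-degrees: [2, 3, 0, 2, 1, 1, 0, 1]
  ready (indeg=0): [2, 6]
  pop 2: indeg[0]->1; indeg[1]->2; indeg[3]->1; indeg[7]->0 | ready=[6, 7] | order so far=[2]
  pop 6: no out-edges | ready=[7] | order so far=[2, 6]
  pop 7: indeg[0]->0; indeg[4]->0 | ready=[0, 4] | order so far=[2, 6, 7]
  pop 0: no out-edges | ready=[4] | order so far=[2, 6, 7, 0]
  pop 4: indeg[3]->0 | ready=[3] | order so far=[2, 6, 7, 0, 4]
  pop 3: indeg[1]->1; indeg[5]->0 | ready=[5] | order so far=[2, 6, 7, 0, 4, 3]
  pop 5: indeg[1]->0 | ready=[1] | order so far=[2, 6, 7, 0, 4, 3, 5]
  pop 1: no out-edges | ready=[] | order so far=[2, 6, 7, 0, 4, 3, 5, 1]
New canonical toposort: [2, 6, 7, 0, 4, 3, 5, 1]
Compare positions:
  Node 0: index 6 -> 3 (moved)
  Node 1: index 3 -> 7 (moved)
  Node 2: index 0 -> 0 (same)
  Node 3: index 1 -> 5 (moved)
  Node 4: index 7 -> 4 (moved)
  Node 5: index 2 -> 6 (moved)
  Node 6: index 4 -> 1 (moved)
  Node 7: index 5 -> 2 (moved)
Nodes that changed position: 0 1 3 4 5 6 7

Answer: 0 1 3 4 5 6 7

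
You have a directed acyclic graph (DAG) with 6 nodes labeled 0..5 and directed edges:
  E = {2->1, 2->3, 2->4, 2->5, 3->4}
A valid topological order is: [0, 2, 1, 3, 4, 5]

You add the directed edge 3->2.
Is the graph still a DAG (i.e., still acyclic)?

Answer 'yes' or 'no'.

Answer: no

Derivation:
Given toposort: [0, 2, 1, 3, 4, 5]
Position of 3: index 3; position of 2: index 1
New edge 3->2: backward (u after v in old order)
Backward edge: old toposort is now invalid. Check if this creates a cycle.
Does 2 already reach 3? Reachable from 2: [1, 2, 3, 4, 5]. YES -> cycle!
Still a DAG? no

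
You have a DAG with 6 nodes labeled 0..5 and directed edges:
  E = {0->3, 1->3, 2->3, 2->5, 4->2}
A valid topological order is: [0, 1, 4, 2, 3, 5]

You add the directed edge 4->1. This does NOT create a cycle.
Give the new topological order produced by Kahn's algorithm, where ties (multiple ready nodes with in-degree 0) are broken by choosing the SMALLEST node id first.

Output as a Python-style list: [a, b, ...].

Old toposort: [0, 1, 4, 2, 3, 5]
Added edge: 4->1
Position of 4 (2) > position of 1 (1). Must reorder: 4 must now come before 1.
Run Kahn's algorithm (break ties by smallest node id):
  initial in-degrees: [0, 1, 1, 3, 0, 1]
  ready (indeg=0): [0, 4]
  pop 0: indeg[3]->2 | ready=[4] | order so far=[0]
  pop 4: indeg[1]->0; indeg[2]->0 | ready=[1, 2] | order so far=[0, 4]
  pop 1: indeg[3]->1 | ready=[2] | order so far=[0, 4, 1]
  pop 2: indeg[3]->0; indeg[5]->0 | ready=[3, 5] | order so far=[0, 4, 1, 2]
  pop 3: no out-edges | ready=[5] | order so far=[0, 4, 1, 2, 3]
  pop 5: no out-edges | ready=[] | order so far=[0, 4, 1, 2, 3, 5]
  Result: [0, 4, 1, 2, 3, 5]

Answer: [0, 4, 1, 2, 3, 5]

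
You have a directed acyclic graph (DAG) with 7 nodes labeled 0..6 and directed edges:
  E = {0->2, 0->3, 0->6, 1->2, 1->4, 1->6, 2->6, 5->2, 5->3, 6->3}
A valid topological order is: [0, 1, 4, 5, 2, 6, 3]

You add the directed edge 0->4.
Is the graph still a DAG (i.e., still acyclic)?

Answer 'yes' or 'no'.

Answer: yes

Derivation:
Given toposort: [0, 1, 4, 5, 2, 6, 3]
Position of 0: index 0; position of 4: index 2
New edge 0->4: forward
Forward edge: respects the existing order. Still a DAG, same toposort still valid.
Still a DAG? yes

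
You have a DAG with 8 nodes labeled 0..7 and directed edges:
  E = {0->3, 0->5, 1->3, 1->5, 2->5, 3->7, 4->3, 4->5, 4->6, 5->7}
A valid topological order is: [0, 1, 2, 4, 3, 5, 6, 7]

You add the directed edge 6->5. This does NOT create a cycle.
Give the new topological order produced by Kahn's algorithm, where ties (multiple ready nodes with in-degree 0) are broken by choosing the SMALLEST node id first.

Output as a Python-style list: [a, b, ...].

Answer: [0, 1, 2, 4, 3, 6, 5, 7]

Derivation:
Old toposort: [0, 1, 2, 4, 3, 5, 6, 7]
Added edge: 6->5
Position of 6 (6) > position of 5 (5). Must reorder: 6 must now come before 5.
Run Kahn's algorithm (break ties by smallest node id):
  initial in-degrees: [0, 0, 0, 3, 0, 5, 1, 2]
  ready (indeg=0): [0, 1, 2, 4]
  pop 0: indeg[3]->2; indeg[5]->4 | ready=[1, 2, 4] | order so far=[0]
  pop 1: indeg[3]->1; indeg[5]->3 | ready=[2, 4] | order so far=[0, 1]
  pop 2: indeg[5]->2 | ready=[4] | order so far=[0, 1, 2]
  pop 4: indeg[3]->0; indeg[5]->1; indeg[6]->0 | ready=[3, 6] | order so far=[0, 1, 2, 4]
  pop 3: indeg[7]->1 | ready=[6] | order so far=[0, 1, 2, 4, 3]
  pop 6: indeg[5]->0 | ready=[5] | order so far=[0, 1, 2, 4, 3, 6]
  pop 5: indeg[7]->0 | ready=[7] | order so far=[0, 1, 2, 4, 3, 6, 5]
  pop 7: no out-edges | ready=[] | order so far=[0, 1, 2, 4, 3, 6, 5, 7]
  Result: [0, 1, 2, 4, 3, 6, 5, 7]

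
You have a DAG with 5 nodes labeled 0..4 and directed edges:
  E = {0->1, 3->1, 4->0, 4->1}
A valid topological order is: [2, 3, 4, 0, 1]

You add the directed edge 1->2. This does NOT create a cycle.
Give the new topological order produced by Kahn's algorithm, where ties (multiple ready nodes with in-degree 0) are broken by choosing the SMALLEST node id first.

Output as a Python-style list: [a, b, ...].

Answer: [3, 4, 0, 1, 2]

Derivation:
Old toposort: [2, 3, 4, 0, 1]
Added edge: 1->2
Position of 1 (4) > position of 2 (0). Must reorder: 1 must now come before 2.
Run Kahn's algorithm (break ties by smallest node id):
  initial in-degrees: [1, 3, 1, 0, 0]
  ready (indeg=0): [3, 4]
  pop 3: indeg[1]->2 | ready=[4] | order so far=[3]
  pop 4: indeg[0]->0; indeg[1]->1 | ready=[0] | order so far=[3, 4]
  pop 0: indeg[1]->0 | ready=[1] | order so far=[3, 4, 0]
  pop 1: indeg[2]->0 | ready=[2] | order so far=[3, 4, 0, 1]
  pop 2: no out-edges | ready=[] | order so far=[3, 4, 0, 1, 2]
  Result: [3, 4, 0, 1, 2]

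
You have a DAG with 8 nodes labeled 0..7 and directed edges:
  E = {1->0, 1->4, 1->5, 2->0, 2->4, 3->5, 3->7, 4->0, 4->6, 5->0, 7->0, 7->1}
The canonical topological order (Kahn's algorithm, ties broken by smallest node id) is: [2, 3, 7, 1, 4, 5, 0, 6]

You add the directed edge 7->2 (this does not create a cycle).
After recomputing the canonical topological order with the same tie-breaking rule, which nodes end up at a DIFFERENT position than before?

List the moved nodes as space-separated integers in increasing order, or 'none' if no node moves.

Old toposort: [2, 3, 7, 1, 4, 5, 0, 6]
Added edge 7->2
Recompute Kahn (smallest-id tiebreak):
  initial in-degrees: [5, 1, 1, 0, 2, 2, 1, 1]
  ready (indeg=0): [3]
  pop 3: indeg[5]->1; indeg[7]->0 | ready=[7] | order so far=[3]
  pop 7: indeg[0]->4; indeg[1]->0; indeg[2]->0 | ready=[1, 2] | order so far=[3, 7]
  pop 1: indeg[0]->3; indeg[4]->1; indeg[5]->0 | ready=[2, 5] | order so far=[3, 7, 1]
  pop 2: indeg[0]->2; indeg[4]->0 | ready=[4, 5] | order so far=[3, 7, 1, 2]
  pop 4: indeg[0]->1; indeg[6]->0 | ready=[5, 6] | order so far=[3, 7, 1, 2, 4]
  pop 5: indeg[0]->0 | ready=[0, 6] | order so far=[3, 7, 1, 2, 4, 5]
  pop 0: no out-edges | ready=[6] | order so far=[3, 7, 1, 2, 4, 5, 0]
  pop 6: no out-edges | ready=[] | order so far=[3, 7, 1, 2, 4, 5, 0, 6]
New canonical toposort: [3, 7, 1, 2, 4, 5, 0, 6]
Compare positions:
  Node 0: index 6 -> 6 (same)
  Node 1: index 3 -> 2 (moved)
  Node 2: index 0 -> 3 (moved)
  Node 3: index 1 -> 0 (moved)
  Node 4: index 4 -> 4 (same)
  Node 5: index 5 -> 5 (same)
  Node 6: index 7 -> 7 (same)
  Node 7: index 2 -> 1 (moved)
Nodes that changed position: 1 2 3 7

Answer: 1 2 3 7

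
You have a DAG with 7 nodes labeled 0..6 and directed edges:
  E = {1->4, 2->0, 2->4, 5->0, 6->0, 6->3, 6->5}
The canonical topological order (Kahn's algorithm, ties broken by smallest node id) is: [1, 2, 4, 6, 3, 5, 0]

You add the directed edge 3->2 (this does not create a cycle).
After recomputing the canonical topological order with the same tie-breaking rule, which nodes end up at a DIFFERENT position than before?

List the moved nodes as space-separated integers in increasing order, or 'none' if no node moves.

Answer: 2 3 4 6

Derivation:
Old toposort: [1, 2, 4, 6, 3, 5, 0]
Added edge 3->2
Recompute Kahn (smallest-id tiebreak):
  initial in-degrees: [3, 0, 1, 1, 2, 1, 0]
  ready (indeg=0): [1, 6]
  pop 1: indeg[4]->1 | ready=[6] | order so far=[1]
  pop 6: indeg[0]->2; indeg[3]->0; indeg[5]->0 | ready=[3, 5] | order so far=[1, 6]
  pop 3: indeg[2]->0 | ready=[2, 5] | order so far=[1, 6, 3]
  pop 2: indeg[0]->1; indeg[4]->0 | ready=[4, 5] | order so far=[1, 6, 3, 2]
  pop 4: no out-edges | ready=[5] | order so far=[1, 6, 3, 2, 4]
  pop 5: indeg[0]->0 | ready=[0] | order so far=[1, 6, 3, 2, 4, 5]
  pop 0: no out-edges | ready=[] | order so far=[1, 6, 3, 2, 4, 5, 0]
New canonical toposort: [1, 6, 3, 2, 4, 5, 0]
Compare positions:
  Node 0: index 6 -> 6 (same)
  Node 1: index 0 -> 0 (same)
  Node 2: index 1 -> 3 (moved)
  Node 3: index 4 -> 2 (moved)
  Node 4: index 2 -> 4 (moved)
  Node 5: index 5 -> 5 (same)
  Node 6: index 3 -> 1 (moved)
Nodes that changed position: 2 3 4 6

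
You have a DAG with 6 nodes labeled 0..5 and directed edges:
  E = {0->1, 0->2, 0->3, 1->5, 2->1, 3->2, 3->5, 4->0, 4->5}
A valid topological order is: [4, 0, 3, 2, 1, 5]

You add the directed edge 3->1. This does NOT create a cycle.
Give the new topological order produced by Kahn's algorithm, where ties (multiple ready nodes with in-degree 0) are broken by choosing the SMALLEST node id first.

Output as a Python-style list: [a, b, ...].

Answer: [4, 0, 3, 2, 1, 5]

Derivation:
Old toposort: [4, 0, 3, 2, 1, 5]
Added edge: 3->1
Position of 3 (2) < position of 1 (4). Old order still valid.
Run Kahn's algorithm (break ties by smallest node id):
  initial in-degrees: [1, 3, 2, 1, 0, 3]
  ready (indeg=0): [4]
  pop 4: indeg[0]->0; indeg[5]->2 | ready=[0] | order so far=[4]
  pop 0: indeg[1]->2; indeg[2]->1; indeg[3]->0 | ready=[3] | order so far=[4, 0]
  pop 3: indeg[1]->1; indeg[2]->0; indeg[5]->1 | ready=[2] | order so far=[4, 0, 3]
  pop 2: indeg[1]->0 | ready=[1] | order so far=[4, 0, 3, 2]
  pop 1: indeg[5]->0 | ready=[5] | order so far=[4, 0, 3, 2, 1]
  pop 5: no out-edges | ready=[] | order so far=[4, 0, 3, 2, 1, 5]
  Result: [4, 0, 3, 2, 1, 5]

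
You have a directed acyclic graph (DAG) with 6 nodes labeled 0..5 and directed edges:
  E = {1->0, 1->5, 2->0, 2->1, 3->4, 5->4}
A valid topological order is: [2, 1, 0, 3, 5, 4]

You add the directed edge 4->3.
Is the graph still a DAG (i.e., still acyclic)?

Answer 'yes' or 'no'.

Answer: no

Derivation:
Given toposort: [2, 1, 0, 3, 5, 4]
Position of 4: index 5; position of 3: index 3
New edge 4->3: backward (u after v in old order)
Backward edge: old toposort is now invalid. Check if this creates a cycle.
Does 3 already reach 4? Reachable from 3: [3, 4]. YES -> cycle!
Still a DAG? no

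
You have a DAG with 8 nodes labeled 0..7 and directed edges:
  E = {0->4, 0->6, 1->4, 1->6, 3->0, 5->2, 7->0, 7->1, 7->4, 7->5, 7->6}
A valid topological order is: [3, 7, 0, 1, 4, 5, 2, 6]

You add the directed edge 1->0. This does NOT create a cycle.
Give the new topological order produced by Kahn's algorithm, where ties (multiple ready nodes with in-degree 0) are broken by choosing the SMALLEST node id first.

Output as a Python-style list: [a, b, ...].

Old toposort: [3, 7, 0, 1, 4, 5, 2, 6]
Added edge: 1->0
Position of 1 (3) > position of 0 (2). Must reorder: 1 must now come before 0.
Run Kahn's algorithm (break ties by smallest node id):
  initial in-degrees: [3, 1, 1, 0, 3, 1, 3, 0]
  ready (indeg=0): [3, 7]
  pop 3: indeg[0]->2 | ready=[7] | order so far=[3]
  pop 7: indeg[0]->1; indeg[1]->0; indeg[4]->2; indeg[5]->0; indeg[6]->2 | ready=[1, 5] | order so far=[3, 7]
  pop 1: indeg[0]->0; indeg[4]->1; indeg[6]->1 | ready=[0, 5] | order so far=[3, 7, 1]
  pop 0: indeg[4]->0; indeg[6]->0 | ready=[4, 5, 6] | order so far=[3, 7, 1, 0]
  pop 4: no out-edges | ready=[5, 6] | order so far=[3, 7, 1, 0, 4]
  pop 5: indeg[2]->0 | ready=[2, 6] | order so far=[3, 7, 1, 0, 4, 5]
  pop 2: no out-edges | ready=[6] | order so far=[3, 7, 1, 0, 4, 5, 2]
  pop 6: no out-edges | ready=[] | order so far=[3, 7, 1, 0, 4, 5, 2, 6]
  Result: [3, 7, 1, 0, 4, 5, 2, 6]

Answer: [3, 7, 1, 0, 4, 5, 2, 6]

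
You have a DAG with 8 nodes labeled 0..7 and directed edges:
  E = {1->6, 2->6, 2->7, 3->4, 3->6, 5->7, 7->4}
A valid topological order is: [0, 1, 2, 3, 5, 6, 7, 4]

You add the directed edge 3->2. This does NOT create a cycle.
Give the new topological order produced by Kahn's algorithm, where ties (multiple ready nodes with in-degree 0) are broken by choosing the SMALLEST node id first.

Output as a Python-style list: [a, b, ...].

Old toposort: [0, 1, 2, 3, 5, 6, 7, 4]
Added edge: 3->2
Position of 3 (3) > position of 2 (2). Must reorder: 3 must now come before 2.
Run Kahn's algorithm (break ties by smallest node id):
  initial in-degrees: [0, 0, 1, 0, 2, 0, 3, 2]
  ready (indeg=0): [0, 1, 3, 5]
  pop 0: no out-edges | ready=[1, 3, 5] | order so far=[0]
  pop 1: indeg[6]->2 | ready=[3, 5] | order so far=[0, 1]
  pop 3: indeg[2]->0; indeg[4]->1; indeg[6]->1 | ready=[2, 5] | order so far=[0, 1, 3]
  pop 2: indeg[6]->0; indeg[7]->1 | ready=[5, 6] | order so far=[0, 1, 3, 2]
  pop 5: indeg[7]->0 | ready=[6, 7] | order so far=[0, 1, 3, 2, 5]
  pop 6: no out-edges | ready=[7] | order so far=[0, 1, 3, 2, 5, 6]
  pop 7: indeg[4]->0 | ready=[4] | order so far=[0, 1, 3, 2, 5, 6, 7]
  pop 4: no out-edges | ready=[] | order so far=[0, 1, 3, 2, 5, 6, 7, 4]
  Result: [0, 1, 3, 2, 5, 6, 7, 4]

Answer: [0, 1, 3, 2, 5, 6, 7, 4]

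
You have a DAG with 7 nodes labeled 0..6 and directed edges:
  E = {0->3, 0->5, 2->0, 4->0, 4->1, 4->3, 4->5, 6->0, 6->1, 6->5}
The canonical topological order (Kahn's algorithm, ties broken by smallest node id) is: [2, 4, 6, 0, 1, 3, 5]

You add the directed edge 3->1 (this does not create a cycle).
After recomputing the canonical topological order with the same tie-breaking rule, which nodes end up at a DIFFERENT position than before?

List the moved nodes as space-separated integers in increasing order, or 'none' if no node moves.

Old toposort: [2, 4, 6, 0, 1, 3, 5]
Added edge 3->1
Recompute Kahn (smallest-id tiebreak):
  initial in-degrees: [3, 3, 0, 2, 0, 3, 0]
  ready (indeg=0): [2, 4, 6]
  pop 2: indeg[0]->2 | ready=[4, 6] | order so far=[2]
  pop 4: indeg[0]->1; indeg[1]->2; indeg[3]->1; indeg[5]->2 | ready=[6] | order so far=[2, 4]
  pop 6: indeg[0]->0; indeg[1]->1; indeg[5]->1 | ready=[0] | order so far=[2, 4, 6]
  pop 0: indeg[3]->0; indeg[5]->0 | ready=[3, 5] | order so far=[2, 4, 6, 0]
  pop 3: indeg[1]->0 | ready=[1, 5] | order so far=[2, 4, 6, 0, 3]
  pop 1: no out-edges | ready=[5] | order so far=[2, 4, 6, 0, 3, 1]
  pop 5: no out-edges | ready=[] | order so far=[2, 4, 6, 0, 3, 1, 5]
New canonical toposort: [2, 4, 6, 0, 3, 1, 5]
Compare positions:
  Node 0: index 3 -> 3 (same)
  Node 1: index 4 -> 5 (moved)
  Node 2: index 0 -> 0 (same)
  Node 3: index 5 -> 4 (moved)
  Node 4: index 1 -> 1 (same)
  Node 5: index 6 -> 6 (same)
  Node 6: index 2 -> 2 (same)
Nodes that changed position: 1 3

Answer: 1 3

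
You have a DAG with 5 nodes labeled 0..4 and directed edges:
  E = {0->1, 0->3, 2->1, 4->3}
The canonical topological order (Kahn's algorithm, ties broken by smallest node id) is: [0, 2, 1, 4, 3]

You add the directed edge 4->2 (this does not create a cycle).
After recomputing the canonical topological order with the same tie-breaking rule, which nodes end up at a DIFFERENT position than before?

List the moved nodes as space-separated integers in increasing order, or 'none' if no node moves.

Answer: 1 2 4

Derivation:
Old toposort: [0, 2, 1, 4, 3]
Added edge 4->2
Recompute Kahn (smallest-id tiebreak):
  initial in-degrees: [0, 2, 1, 2, 0]
  ready (indeg=0): [0, 4]
  pop 0: indeg[1]->1; indeg[3]->1 | ready=[4] | order so far=[0]
  pop 4: indeg[2]->0; indeg[3]->0 | ready=[2, 3] | order so far=[0, 4]
  pop 2: indeg[1]->0 | ready=[1, 3] | order so far=[0, 4, 2]
  pop 1: no out-edges | ready=[3] | order so far=[0, 4, 2, 1]
  pop 3: no out-edges | ready=[] | order so far=[0, 4, 2, 1, 3]
New canonical toposort: [0, 4, 2, 1, 3]
Compare positions:
  Node 0: index 0 -> 0 (same)
  Node 1: index 2 -> 3 (moved)
  Node 2: index 1 -> 2 (moved)
  Node 3: index 4 -> 4 (same)
  Node 4: index 3 -> 1 (moved)
Nodes that changed position: 1 2 4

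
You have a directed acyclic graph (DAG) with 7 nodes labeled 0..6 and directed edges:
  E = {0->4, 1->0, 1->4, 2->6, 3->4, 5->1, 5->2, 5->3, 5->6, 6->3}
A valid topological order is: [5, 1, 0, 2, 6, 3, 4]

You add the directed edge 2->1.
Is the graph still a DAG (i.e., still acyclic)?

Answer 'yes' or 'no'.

Answer: yes

Derivation:
Given toposort: [5, 1, 0, 2, 6, 3, 4]
Position of 2: index 3; position of 1: index 1
New edge 2->1: backward (u after v in old order)
Backward edge: old toposort is now invalid. Check if this creates a cycle.
Does 1 already reach 2? Reachable from 1: [0, 1, 4]. NO -> still a DAG (reorder needed).
Still a DAG? yes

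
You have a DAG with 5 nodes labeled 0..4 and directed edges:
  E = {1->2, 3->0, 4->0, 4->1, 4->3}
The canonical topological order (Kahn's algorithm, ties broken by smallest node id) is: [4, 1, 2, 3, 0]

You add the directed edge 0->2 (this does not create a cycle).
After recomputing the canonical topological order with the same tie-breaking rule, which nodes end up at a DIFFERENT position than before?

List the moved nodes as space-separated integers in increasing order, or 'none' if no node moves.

Old toposort: [4, 1, 2, 3, 0]
Added edge 0->2
Recompute Kahn (smallest-id tiebreak):
  initial in-degrees: [2, 1, 2, 1, 0]
  ready (indeg=0): [4]
  pop 4: indeg[0]->1; indeg[1]->0; indeg[3]->0 | ready=[1, 3] | order so far=[4]
  pop 1: indeg[2]->1 | ready=[3] | order so far=[4, 1]
  pop 3: indeg[0]->0 | ready=[0] | order so far=[4, 1, 3]
  pop 0: indeg[2]->0 | ready=[2] | order so far=[4, 1, 3, 0]
  pop 2: no out-edges | ready=[] | order so far=[4, 1, 3, 0, 2]
New canonical toposort: [4, 1, 3, 0, 2]
Compare positions:
  Node 0: index 4 -> 3 (moved)
  Node 1: index 1 -> 1 (same)
  Node 2: index 2 -> 4 (moved)
  Node 3: index 3 -> 2 (moved)
  Node 4: index 0 -> 0 (same)
Nodes that changed position: 0 2 3

Answer: 0 2 3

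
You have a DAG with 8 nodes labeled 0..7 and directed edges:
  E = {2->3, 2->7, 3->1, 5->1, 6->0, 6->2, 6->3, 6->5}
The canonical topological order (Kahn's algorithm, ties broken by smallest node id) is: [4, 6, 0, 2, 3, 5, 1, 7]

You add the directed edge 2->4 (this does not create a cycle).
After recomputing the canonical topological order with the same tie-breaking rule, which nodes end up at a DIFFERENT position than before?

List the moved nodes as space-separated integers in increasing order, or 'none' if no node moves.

Answer: 0 2 3 4 6

Derivation:
Old toposort: [4, 6, 0, 2, 3, 5, 1, 7]
Added edge 2->4
Recompute Kahn (smallest-id tiebreak):
  initial in-degrees: [1, 2, 1, 2, 1, 1, 0, 1]
  ready (indeg=0): [6]
  pop 6: indeg[0]->0; indeg[2]->0; indeg[3]->1; indeg[5]->0 | ready=[0, 2, 5] | order so far=[6]
  pop 0: no out-edges | ready=[2, 5] | order so far=[6, 0]
  pop 2: indeg[3]->0; indeg[4]->0; indeg[7]->0 | ready=[3, 4, 5, 7] | order so far=[6, 0, 2]
  pop 3: indeg[1]->1 | ready=[4, 5, 7] | order so far=[6, 0, 2, 3]
  pop 4: no out-edges | ready=[5, 7] | order so far=[6, 0, 2, 3, 4]
  pop 5: indeg[1]->0 | ready=[1, 7] | order so far=[6, 0, 2, 3, 4, 5]
  pop 1: no out-edges | ready=[7] | order so far=[6, 0, 2, 3, 4, 5, 1]
  pop 7: no out-edges | ready=[] | order so far=[6, 0, 2, 3, 4, 5, 1, 7]
New canonical toposort: [6, 0, 2, 3, 4, 5, 1, 7]
Compare positions:
  Node 0: index 2 -> 1 (moved)
  Node 1: index 6 -> 6 (same)
  Node 2: index 3 -> 2 (moved)
  Node 3: index 4 -> 3 (moved)
  Node 4: index 0 -> 4 (moved)
  Node 5: index 5 -> 5 (same)
  Node 6: index 1 -> 0 (moved)
  Node 7: index 7 -> 7 (same)
Nodes that changed position: 0 2 3 4 6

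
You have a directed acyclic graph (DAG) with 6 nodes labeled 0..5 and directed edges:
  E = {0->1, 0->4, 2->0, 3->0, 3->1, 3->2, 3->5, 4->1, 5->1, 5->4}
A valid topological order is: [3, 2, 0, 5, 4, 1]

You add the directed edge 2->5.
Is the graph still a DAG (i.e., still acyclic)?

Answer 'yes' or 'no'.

Answer: yes

Derivation:
Given toposort: [3, 2, 0, 5, 4, 1]
Position of 2: index 1; position of 5: index 3
New edge 2->5: forward
Forward edge: respects the existing order. Still a DAG, same toposort still valid.
Still a DAG? yes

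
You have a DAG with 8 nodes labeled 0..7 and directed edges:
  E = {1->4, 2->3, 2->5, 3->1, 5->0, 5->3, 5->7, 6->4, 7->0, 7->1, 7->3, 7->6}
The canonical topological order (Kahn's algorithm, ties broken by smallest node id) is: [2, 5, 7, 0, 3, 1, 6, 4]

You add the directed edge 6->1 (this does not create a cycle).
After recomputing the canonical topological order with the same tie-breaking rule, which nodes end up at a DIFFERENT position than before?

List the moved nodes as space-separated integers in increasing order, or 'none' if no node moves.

Answer: 1 6

Derivation:
Old toposort: [2, 5, 7, 0, 3, 1, 6, 4]
Added edge 6->1
Recompute Kahn (smallest-id tiebreak):
  initial in-degrees: [2, 3, 0, 3, 2, 1, 1, 1]
  ready (indeg=0): [2]
  pop 2: indeg[3]->2; indeg[5]->0 | ready=[5] | order so far=[2]
  pop 5: indeg[0]->1; indeg[3]->1; indeg[7]->0 | ready=[7] | order so far=[2, 5]
  pop 7: indeg[0]->0; indeg[1]->2; indeg[3]->0; indeg[6]->0 | ready=[0, 3, 6] | order so far=[2, 5, 7]
  pop 0: no out-edges | ready=[3, 6] | order so far=[2, 5, 7, 0]
  pop 3: indeg[1]->1 | ready=[6] | order so far=[2, 5, 7, 0, 3]
  pop 6: indeg[1]->0; indeg[4]->1 | ready=[1] | order so far=[2, 5, 7, 0, 3, 6]
  pop 1: indeg[4]->0 | ready=[4] | order so far=[2, 5, 7, 0, 3, 6, 1]
  pop 4: no out-edges | ready=[] | order so far=[2, 5, 7, 0, 3, 6, 1, 4]
New canonical toposort: [2, 5, 7, 0, 3, 6, 1, 4]
Compare positions:
  Node 0: index 3 -> 3 (same)
  Node 1: index 5 -> 6 (moved)
  Node 2: index 0 -> 0 (same)
  Node 3: index 4 -> 4 (same)
  Node 4: index 7 -> 7 (same)
  Node 5: index 1 -> 1 (same)
  Node 6: index 6 -> 5 (moved)
  Node 7: index 2 -> 2 (same)
Nodes that changed position: 1 6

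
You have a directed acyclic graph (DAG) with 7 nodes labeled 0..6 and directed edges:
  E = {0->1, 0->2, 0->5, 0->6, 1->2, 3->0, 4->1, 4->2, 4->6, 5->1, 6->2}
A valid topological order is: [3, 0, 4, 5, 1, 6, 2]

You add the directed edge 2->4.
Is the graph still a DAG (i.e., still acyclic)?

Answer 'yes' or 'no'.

Answer: no

Derivation:
Given toposort: [3, 0, 4, 5, 1, 6, 2]
Position of 2: index 6; position of 4: index 2
New edge 2->4: backward (u after v in old order)
Backward edge: old toposort is now invalid. Check if this creates a cycle.
Does 4 already reach 2? Reachable from 4: [1, 2, 4, 6]. YES -> cycle!
Still a DAG? no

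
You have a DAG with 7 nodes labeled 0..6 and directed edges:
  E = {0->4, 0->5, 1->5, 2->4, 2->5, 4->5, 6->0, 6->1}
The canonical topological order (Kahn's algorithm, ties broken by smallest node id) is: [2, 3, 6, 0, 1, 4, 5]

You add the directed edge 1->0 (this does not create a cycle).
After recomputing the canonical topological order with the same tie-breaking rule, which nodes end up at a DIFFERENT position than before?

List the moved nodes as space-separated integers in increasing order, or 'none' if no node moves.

Old toposort: [2, 3, 6, 0, 1, 4, 5]
Added edge 1->0
Recompute Kahn (smallest-id tiebreak):
  initial in-degrees: [2, 1, 0, 0, 2, 4, 0]
  ready (indeg=0): [2, 3, 6]
  pop 2: indeg[4]->1; indeg[5]->3 | ready=[3, 6] | order so far=[2]
  pop 3: no out-edges | ready=[6] | order so far=[2, 3]
  pop 6: indeg[0]->1; indeg[1]->0 | ready=[1] | order so far=[2, 3, 6]
  pop 1: indeg[0]->0; indeg[5]->2 | ready=[0] | order so far=[2, 3, 6, 1]
  pop 0: indeg[4]->0; indeg[5]->1 | ready=[4] | order so far=[2, 3, 6, 1, 0]
  pop 4: indeg[5]->0 | ready=[5] | order so far=[2, 3, 6, 1, 0, 4]
  pop 5: no out-edges | ready=[] | order so far=[2, 3, 6, 1, 0, 4, 5]
New canonical toposort: [2, 3, 6, 1, 0, 4, 5]
Compare positions:
  Node 0: index 3 -> 4 (moved)
  Node 1: index 4 -> 3 (moved)
  Node 2: index 0 -> 0 (same)
  Node 3: index 1 -> 1 (same)
  Node 4: index 5 -> 5 (same)
  Node 5: index 6 -> 6 (same)
  Node 6: index 2 -> 2 (same)
Nodes that changed position: 0 1

Answer: 0 1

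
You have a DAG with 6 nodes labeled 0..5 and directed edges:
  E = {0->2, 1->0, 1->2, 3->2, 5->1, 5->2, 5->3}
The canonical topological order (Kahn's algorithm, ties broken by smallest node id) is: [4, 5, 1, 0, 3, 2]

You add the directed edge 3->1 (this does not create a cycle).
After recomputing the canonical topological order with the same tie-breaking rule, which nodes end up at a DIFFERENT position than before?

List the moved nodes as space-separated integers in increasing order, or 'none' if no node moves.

Answer: 0 1 3

Derivation:
Old toposort: [4, 5, 1, 0, 3, 2]
Added edge 3->1
Recompute Kahn (smallest-id tiebreak):
  initial in-degrees: [1, 2, 4, 1, 0, 0]
  ready (indeg=0): [4, 5]
  pop 4: no out-edges | ready=[5] | order so far=[4]
  pop 5: indeg[1]->1; indeg[2]->3; indeg[3]->0 | ready=[3] | order so far=[4, 5]
  pop 3: indeg[1]->0; indeg[2]->2 | ready=[1] | order so far=[4, 5, 3]
  pop 1: indeg[0]->0; indeg[2]->1 | ready=[0] | order so far=[4, 5, 3, 1]
  pop 0: indeg[2]->0 | ready=[2] | order so far=[4, 5, 3, 1, 0]
  pop 2: no out-edges | ready=[] | order so far=[4, 5, 3, 1, 0, 2]
New canonical toposort: [4, 5, 3, 1, 0, 2]
Compare positions:
  Node 0: index 3 -> 4 (moved)
  Node 1: index 2 -> 3 (moved)
  Node 2: index 5 -> 5 (same)
  Node 3: index 4 -> 2 (moved)
  Node 4: index 0 -> 0 (same)
  Node 5: index 1 -> 1 (same)
Nodes that changed position: 0 1 3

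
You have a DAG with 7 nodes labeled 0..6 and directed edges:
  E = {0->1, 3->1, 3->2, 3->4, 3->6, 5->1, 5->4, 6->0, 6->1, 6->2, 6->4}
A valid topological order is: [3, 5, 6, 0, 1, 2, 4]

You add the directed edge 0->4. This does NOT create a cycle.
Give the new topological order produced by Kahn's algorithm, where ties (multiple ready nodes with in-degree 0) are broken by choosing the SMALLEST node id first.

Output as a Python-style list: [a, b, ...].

Answer: [3, 5, 6, 0, 1, 2, 4]

Derivation:
Old toposort: [3, 5, 6, 0, 1, 2, 4]
Added edge: 0->4
Position of 0 (3) < position of 4 (6). Old order still valid.
Run Kahn's algorithm (break ties by smallest node id):
  initial in-degrees: [1, 4, 2, 0, 4, 0, 1]
  ready (indeg=0): [3, 5]
  pop 3: indeg[1]->3; indeg[2]->1; indeg[4]->3; indeg[6]->0 | ready=[5, 6] | order so far=[3]
  pop 5: indeg[1]->2; indeg[4]->2 | ready=[6] | order so far=[3, 5]
  pop 6: indeg[0]->0; indeg[1]->1; indeg[2]->0; indeg[4]->1 | ready=[0, 2] | order so far=[3, 5, 6]
  pop 0: indeg[1]->0; indeg[4]->0 | ready=[1, 2, 4] | order so far=[3, 5, 6, 0]
  pop 1: no out-edges | ready=[2, 4] | order so far=[3, 5, 6, 0, 1]
  pop 2: no out-edges | ready=[4] | order so far=[3, 5, 6, 0, 1, 2]
  pop 4: no out-edges | ready=[] | order so far=[3, 5, 6, 0, 1, 2, 4]
  Result: [3, 5, 6, 0, 1, 2, 4]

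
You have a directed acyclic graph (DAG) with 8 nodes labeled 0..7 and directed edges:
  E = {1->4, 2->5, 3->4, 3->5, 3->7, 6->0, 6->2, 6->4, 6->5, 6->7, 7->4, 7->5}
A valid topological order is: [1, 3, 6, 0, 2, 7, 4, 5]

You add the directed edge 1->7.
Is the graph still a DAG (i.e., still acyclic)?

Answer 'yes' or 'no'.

Given toposort: [1, 3, 6, 0, 2, 7, 4, 5]
Position of 1: index 0; position of 7: index 5
New edge 1->7: forward
Forward edge: respects the existing order. Still a DAG, same toposort still valid.
Still a DAG? yes

Answer: yes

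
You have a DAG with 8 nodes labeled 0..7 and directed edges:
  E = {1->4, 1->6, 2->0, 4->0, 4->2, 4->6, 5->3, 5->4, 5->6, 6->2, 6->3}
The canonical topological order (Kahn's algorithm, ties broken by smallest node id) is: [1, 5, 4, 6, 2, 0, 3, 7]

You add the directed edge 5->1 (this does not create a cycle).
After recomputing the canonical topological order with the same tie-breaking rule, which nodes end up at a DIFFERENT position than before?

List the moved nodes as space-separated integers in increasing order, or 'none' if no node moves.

Old toposort: [1, 5, 4, 6, 2, 0, 3, 7]
Added edge 5->1
Recompute Kahn (smallest-id tiebreak):
  initial in-degrees: [2, 1, 2, 2, 2, 0, 3, 0]
  ready (indeg=0): [5, 7]
  pop 5: indeg[1]->0; indeg[3]->1; indeg[4]->1; indeg[6]->2 | ready=[1, 7] | order so far=[5]
  pop 1: indeg[4]->0; indeg[6]->1 | ready=[4, 7] | order so far=[5, 1]
  pop 4: indeg[0]->1; indeg[2]->1; indeg[6]->0 | ready=[6, 7] | order so far=[5, 1, 4]
  pop 6: indeg[2]->0; indeg[3]->0 | ready=[2, 3, 7] | order so far=[5, 1, 4, 6]
  pop 2: indeg[0]->0 | ready=[0, 3, 7] | order so far=[5, 1, 4, 6, 2]
  pop 0: no out-edges | ready=[3, 7] | order so far=[5, 1, 4, 6, 2, 0]
  pop 3: no out-edges | ready=[7] | order so far=[5, 1, 4, 6, 2, 0, 3]
  pop 7: no out-edges | ready=[] | order so far=[5, 1, 4, 6, 2, 0, 3, 7]
New canonical toposort: [5, 1, 4, 6, 2, 0, 3, 7]
Compare positions:
  Node 0: index 5 -> 5 (same)
  Node 1: index 0 -> 1 (moved)
  Node 2: index 4 -> 4 (same)
  Node 3: index 6 -> 6 (same)
  Node 4: index 2 -> 2 (same)
  Node 5: index 1 -> 0 (moved)
  Node 6: index 3 -> 3 (same)
  Node 7: index 7 -> 7 (same)
Nodes that changed position: 1 5

Answer: 1 5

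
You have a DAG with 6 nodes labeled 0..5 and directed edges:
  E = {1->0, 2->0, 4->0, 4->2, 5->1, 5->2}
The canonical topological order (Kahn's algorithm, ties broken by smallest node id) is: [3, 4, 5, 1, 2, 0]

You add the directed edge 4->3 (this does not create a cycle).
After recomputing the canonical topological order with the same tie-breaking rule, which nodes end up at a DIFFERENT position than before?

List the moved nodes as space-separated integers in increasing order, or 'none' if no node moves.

Old toposort: [3, 4, 5, 1, 2, 0]
Added edge 4->3
Recompute Kahn (smallest-id tiebreak):
  initial in-degrees: [3, 1, 2, 1, 0, 0]
  ready (indeg=0): [4, 5]
  pop 4: indeg[0]->2; indeg[2]->1; indeg[3]->0 | ready=[3, 5] | order so far=[4]
  pop 3: no out-edges | ready=[5] | order so far=[4, 3]
  pop 5: indeg[1]->0; indeg[2]->0 | ready=[1, 2] | order so far=[4, 3, 5]
  pop 1: indeg[0]->1 | ready=[2] | order so far=[4, 3, 5, 1]
  pop 2: indeg[0]->0 | ready=[0] | order so far=[4, 3, 5, 1, 2]
  pop 0: no out-edges | ready=[] | order so far=[4, 3, 5, 1, 2, 0]
New canonical toposort: [4, 3, 5, 1, 2, 0]
Compare positions:
  Node 0: index 5 -> 5 (same)
  Node 1: index 3 -> 3 (same)
  Node 2: index 4 -> 4 (same)
  Node 3: index 0 -> 1 (moved)
  Node 4: index 1 -> 0 (moved)
  Node 5: index 2 -> 2 (same)
Nodes that changed position: 3 4

Answer: 3 4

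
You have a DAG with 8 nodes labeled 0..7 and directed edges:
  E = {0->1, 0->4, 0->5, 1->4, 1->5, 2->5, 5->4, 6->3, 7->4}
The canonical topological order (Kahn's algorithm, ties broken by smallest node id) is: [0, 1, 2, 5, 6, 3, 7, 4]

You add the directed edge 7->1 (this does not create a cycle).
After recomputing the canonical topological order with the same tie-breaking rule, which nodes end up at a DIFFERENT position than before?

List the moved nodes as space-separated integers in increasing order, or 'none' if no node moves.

Answer: 1 2 3 5 6 7

Derivation:
Old toposort: [0, 1, 2, 5, 6, 3, 7, 4]
Added edge 7->1
Recompute Kahn (smallest-id tiebreak):
  initial in-degrees: [0, 2, 0, 1, 4, 3, 0, 0]
  ready (indeg=0): [0, 2, 6, 7]
  pop 0: indeg[1]->1; indeg[4]->3; indeg[5]->2 | ready=[2, 6, 7] | order so far=[0]
  pop 2: indeg[5]->1 | ready=[6, 7] | order so far=[0, 2]
  pop 6: indeg[3]->0 | ready=[3, 7] | order so far=[0, 2, 6]
  pop 3: no out-edges | ready=[7] | order so far=[0, 2, 6, 3]
  pop 7: indeg[1]->0; indeg[4]->2 | ready=[1] | order so far=[0, 2, 6, 3, 7]
  pop 1: indeg[4]->1; indeg[5]->0 | ready=[5] | order so far=[0, 2, 6, 3, 7, 1]
  pop 5: indeg[4]->0 | ready=[4] | order so far=[0, 2, 6, 3, 7, 1, 5]
  pop 4: no out-edges | ready=[] | order so far=[0, 2, 6, 3, 7, 1, 5, 4]
New canonical toposort: [0, 2, 6, 3, 7, 1, 5, 4]
Compare positions:
  Node 0: index 0 -> 0 (same)
  Node 1: index 1 -> 5 (moved)
  Node 2: index 2 -> 1 (moved)
  Node 3: index 5 -> 3 (moved)
  Node 4: index 7 -> 7 (same)
  Node 5: index 3 -> 6 (moved)
  Node 6: index 4 -> 2 (moved)
  Node 7: index 6 -> 4 (moved)
Nodes that changed position: 1 2 3 5 6 7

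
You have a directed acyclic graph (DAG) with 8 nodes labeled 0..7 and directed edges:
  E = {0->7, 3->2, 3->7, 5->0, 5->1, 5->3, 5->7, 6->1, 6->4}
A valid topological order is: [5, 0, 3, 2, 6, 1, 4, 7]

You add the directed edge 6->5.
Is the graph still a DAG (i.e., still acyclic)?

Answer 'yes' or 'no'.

Answer: yes

Derivation:
Given toposort: [5, 0, 3, 2, 6, 1, 4, 7]
Position of 6: index 4; position of 5: index 0
New edge 6->5: backward (u after v in old order)
Backward edge: old toposort is now invalid. Check if this creates a cycle.
Does 5 already reach 6? Reachable from 5: [0, 1, 2, 3, 5, 7]. NO -> still a DAG (reorder needed).
Still a DAG? yes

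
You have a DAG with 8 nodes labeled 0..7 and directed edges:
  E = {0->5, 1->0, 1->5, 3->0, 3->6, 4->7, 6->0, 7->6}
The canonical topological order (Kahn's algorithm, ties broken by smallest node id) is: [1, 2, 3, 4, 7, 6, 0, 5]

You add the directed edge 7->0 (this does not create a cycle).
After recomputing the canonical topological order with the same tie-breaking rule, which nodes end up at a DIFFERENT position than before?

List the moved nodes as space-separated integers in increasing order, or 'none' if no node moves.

Answer: none

Derivation:
Old toposort: [1, 2, 3, 4, 7, 6, 0, 5]
Added edge 7->0
Recompute Kahn (smallest-id tiebreak):
  initial in-degrees: [4, 0, 0, 0, 0, 2, 2, 1]
  ready (indeg=0): [1, 2, 3, 4]
  pop 1: indeg[0]->3; indeg[5]->1 | ready=[2, 3, 4] | order so far=[1]
  pop 2: no out-edges | ready=[3, 4] | order so far=[1, 2]
  pop 3: indeg[0]->2; indeg[6]->1 | ready=[4] | order so far=[1, 2, 3]
  pop 4: indeg[7]->0 | ready=[7] | order so far=[1, 2, 3, 4]
  pop 7: indeg[0]->1; indeg[6]->0 | ready=[6] | order so far=[1, 2, 3, 4, 7]
  pop 6: indeg[0]->0 | ready=[0] | order so far=[1, 2, 3, 4, 7, 6]
  pop 0: indeg[5]->0 | ready=[5] | order so far=[1, 2, 3, 4, 7, 6, 0]
  pop 5: no out-edges | ready=[] | order so far=[1, 2, 3, 4, 7, 6, 0, 5]
New canonical toposort: [1, 2, 3, 4, 7, 6, 0, 5]
Compare positions:
  Node 0: index 6 -> 6 (same)
  Node 1: index 0 -> 0 (same)
  Node 2: index 1 -> 1 (same)
  Node 3: index 2 -> 2 (same)
  Node 4: index 3 -> 3 (same)
  Node 5: index 7 -> 7 (same)
  Node 6: index 5 -> 5 (same)
  Node 7: index 4 -> 4 (same)
Nodes that changed position: none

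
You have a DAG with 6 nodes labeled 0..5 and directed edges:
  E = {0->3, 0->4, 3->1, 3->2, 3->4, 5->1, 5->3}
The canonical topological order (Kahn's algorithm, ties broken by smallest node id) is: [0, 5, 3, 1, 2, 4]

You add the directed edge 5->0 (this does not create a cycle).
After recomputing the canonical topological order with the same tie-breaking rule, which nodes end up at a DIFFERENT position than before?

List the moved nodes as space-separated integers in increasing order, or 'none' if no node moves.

Old toposort: [0, 5, 3, 1, 2, 4]
Added edge 5->0
Recompute Kahn (smallest-id tiebreak):
  initial in-degrees: [1, 2, 1, 2, 2, 0]
  ready (indeg=0): [5]
  pop 5: indeg[0]->0; indeg[1]->1; indeg[3]->1 | ready=[0] | order so far=[5]
  pop 0: indeg[3]->0; indeg[4]->1 | ready=[3] | order so far=[5, 0]
  pop 3: indeg[1]->0; indeg[2]->0; indeg[4]->0 | ready=[1, 2, 4] | order so far=[5, 0, 3]
  pop 1: no out-edges | ready=[2, 4] | order so far=[5, 0, 3, 1]
  pop 2: no out-edges | ready=[4] | order so far=[5, 0, 3, 1, 2]
  pop 4: no out-edges | ready=[] | order so far=[5, 0, 3, 1, 2, 4]
New canonical toposort: [5, 0, 3, 1, 2, 4]
Compare positions:
  Node 0: index 0 -> 1 (moved)
  Node 1: index 3 -> 3 (same)
  Node 2: index 4 -> 4 (same)
  Node 3: index 2 -> 2 (same)
  Node 4: index 5 -> 5 (same)
  Node 5: index 1 -> 0 (moved)
Nodes that changed position: 0 5

Answer: 0 5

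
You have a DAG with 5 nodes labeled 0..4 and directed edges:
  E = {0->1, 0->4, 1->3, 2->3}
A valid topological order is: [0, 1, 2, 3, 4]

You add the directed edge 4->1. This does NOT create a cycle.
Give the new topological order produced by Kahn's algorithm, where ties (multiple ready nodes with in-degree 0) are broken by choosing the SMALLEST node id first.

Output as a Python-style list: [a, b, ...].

Old toposort: [0, 1, 2, 3, 4]
Added edge: 4->1
Position of 4 (4) > position of 1 (1). Must reorder: 4 must now come before 1.
Run Kahn's algorithm (break ties by smallest node id):
  initial in-degrees: [0, 2, 0, 2, 1]
  ready (indeg=0): [0, 2]
  pop 0: indeg[1]->1; indeg[4]->0 | ready=[2, 4] | order so far=[0]
  pop 2: indeg[3]->1 | ready=[4] | order so far=[0, 2]
  pop 4: indeg[1]->0 | ready=[1] | order so far=[0, 2, 4]
  pop 1: indeg[3]->0 | ready=[3] | order so far=[0, 2, 4, 1]
  pop 3: no out-edges | ready=[] | order so far=[0, 2, 4, 1, 3]
  Result: [0, 2, 4, 1, 3]

Answer: [0, 2, 4, 1, 3]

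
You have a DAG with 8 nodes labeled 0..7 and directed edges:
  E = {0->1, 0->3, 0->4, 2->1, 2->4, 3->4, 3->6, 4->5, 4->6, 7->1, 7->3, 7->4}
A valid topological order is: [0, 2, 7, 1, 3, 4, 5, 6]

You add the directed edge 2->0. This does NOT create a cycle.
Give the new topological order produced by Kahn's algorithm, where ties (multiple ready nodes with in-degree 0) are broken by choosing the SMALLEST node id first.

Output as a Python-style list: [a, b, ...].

Answer: [2, 0, 7, 1, 3, 4, 5, 6]

Derivation:
Old toposort: [0, 2, 7, 1, 3, 4, 5, 6]
Added edge: 2->0
Position of 2 (1) > position of 0 (0). Must reorder: 2 must now come before 0.
Run Kahn's algorithm (break ties by smallest node id):
  initial in-degrees: [1, 3, 0, 2, 4, 1, 2, 0]
  ready (indeg=0): [2, 7]
  pop 2: indeg[0]->0; indeg[1]->2; indeg[4]->3 | ready=[0, 7] | order so far=[2]
  pop 0: indeg[1]->1; indeg[3]->1; indeg[4]->2 | ready=[7] | order so far=[2, 0]
  pop 7: indeg[1]->0; indeg[3]->0; indeg[4]->1 | ready=[1, 3] | order so far=[2, 0, 7]
  pop 1: no out-edges | ready=[3] | order so far=[2, 0, 7, 1]
  pop 3: indeg[4]->0; indeg[6]->1 | ready=[4] | order so far=[2, 0, 7, 1, 3]
  pop 4: indeg[5]->0; indeg[6]->0 | ready=[5, 6] | order so far=[2, 0, 7, 1, 3, 4]
  pop 5: no out-edges | ready=[6] | order so far=[2, 0, 7, 1, 3, 4, 5]
  pop 6: no out-edges | ready=[] | order so far=[2, 0, 7, 1, 3, 4, 5, 6]
  Result: [2, 0, 7, 1, 3, 4, 5, 6]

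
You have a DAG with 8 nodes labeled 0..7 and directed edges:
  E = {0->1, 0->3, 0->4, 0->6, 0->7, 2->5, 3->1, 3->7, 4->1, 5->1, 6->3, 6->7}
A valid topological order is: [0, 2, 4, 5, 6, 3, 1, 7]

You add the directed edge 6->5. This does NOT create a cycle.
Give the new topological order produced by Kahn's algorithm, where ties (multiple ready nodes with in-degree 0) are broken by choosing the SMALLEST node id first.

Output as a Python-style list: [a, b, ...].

Answer: [0, 2, 4, 6, 3, 5, 1, 7]

Derivation:
Old toposort: [0, 2, 4, 5, 6, 3, 1, 7]
Added edge: 6->5
Position of 6 (4) > position of 5 (3). Must reorder: 6 must now come before 5.
Run Kahn's algorithm (break ties by smallest node id):
  initial in-degrees: [0, 4, 0, 2, 1, 2, 1, 3]
  ready (indeg=0): [0, 2]
  pop 0: indeg[1]->3; indeg[3]->1; indeg[4]->0; indeg[6]->0; indeg[7]->2 | ready=[2, 4, 6] | order so far=[0]
  pop 2: indeg[5]->1 | ready=[4, 6] | order so far=[0, 2]
  pop 4: indeg[1]->2 | ready=[6] | order so far=[0, 2, 4]
  pop 6: indeg[3]->0; indeg[5]->0; indeg[7]->1 | ready=[3, 5] | order so far=[0, 2, 4, 6]
  pop 3: indeg[1]->1; indeg[7]->0 | ready=[5, 7] | order so far=[0, 2, 4, 6, 3]
  pop 5: indeg[1]->0 | ready=[1, 7] | order so far=[0, 2, 4, 6, 3, 5]
  pop 1: no out-edges | ready=[7] | order so far=[0, 2, 4, 6, 3, 5, 1]
  pop 7: no out-edges | ready=[] | order so far=[0, 2, 4, 6, 3, 5, 1, 7]
  Result: [0, 2, 4, 6, 3, 5, 1, 7]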